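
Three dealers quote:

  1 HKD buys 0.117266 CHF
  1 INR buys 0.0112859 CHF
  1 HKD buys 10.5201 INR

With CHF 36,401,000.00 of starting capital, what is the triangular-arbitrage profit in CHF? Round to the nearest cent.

Profitable loop is CHF → HKD → INR → CHF:
CHF 36,401,000.00 ÷ 0.117266 = HKD 310,413,930.72
HKD 310,413,930.72 × 10.5201 = INR 3,265,585,592.58
INR 3,265,585,592.58 × 0.0112859 = CHF 36,855,072.44
Profit = CHF 36,855,072.44 − CHF 36,401,000.00

Profit: CHF 454,072.44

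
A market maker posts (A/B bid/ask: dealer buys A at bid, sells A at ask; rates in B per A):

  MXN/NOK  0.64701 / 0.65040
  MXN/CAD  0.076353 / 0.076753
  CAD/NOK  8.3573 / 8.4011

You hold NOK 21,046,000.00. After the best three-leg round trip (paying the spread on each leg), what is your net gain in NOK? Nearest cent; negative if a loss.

Net profit: NOK 71,818.13

Best loop NOK → CAD → MXN → NOK:
NOK 21,046,000.00 ÷ 8.4011 (buy CAD at ask) = CAD 2,505,148.14
CAD 2,505,148.14 ÷ 0.076753 (buy MXN at ask) = MXN 32,639,090.79
MXN 32,639,090.79 × 0.64701 (sell MXN at bid) = NOK 21,117,818.13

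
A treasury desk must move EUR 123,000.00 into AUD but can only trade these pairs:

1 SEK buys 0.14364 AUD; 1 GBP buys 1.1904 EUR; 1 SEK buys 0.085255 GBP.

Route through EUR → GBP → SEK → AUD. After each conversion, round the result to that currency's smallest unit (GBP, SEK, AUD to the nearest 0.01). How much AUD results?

AUD 174,087.55

EUR 123,000.00 ÷ 1.1904 = GBP 103,326.61
GBP 103,326.61 ÷ 0.085255 = SEK 1,211,971.26
SEK 1,211,971.26 × 0.14364 = AUD 174,087.55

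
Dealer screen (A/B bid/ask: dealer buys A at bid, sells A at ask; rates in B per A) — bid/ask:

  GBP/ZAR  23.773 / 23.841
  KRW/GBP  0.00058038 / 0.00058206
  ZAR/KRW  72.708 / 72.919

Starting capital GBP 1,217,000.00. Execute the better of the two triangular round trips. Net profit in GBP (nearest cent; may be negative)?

Best loop GBP → ZAR → KRW → GBP:
GBP 1,217,000.00 × 23.773 (sell GBP at bid) = ZAR 28,931,741.00
ZAR 28,931,741.00 × 72.708 (sell ZAR at bid) = KRW 2,103,569,025
KRW 2,103,569,025 × 0.00058038 (sell KRW at bid) = GBP 1,220,869.39

Net profit: GBP 3,869.39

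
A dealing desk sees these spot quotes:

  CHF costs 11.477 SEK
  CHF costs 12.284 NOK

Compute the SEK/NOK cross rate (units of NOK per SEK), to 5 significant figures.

SEK/NOK = 1.0703

1 SEK ÷ 11.477 = 0.0871308 CHF
0.0871308 CHF × 12.284 = 1.07031 NOK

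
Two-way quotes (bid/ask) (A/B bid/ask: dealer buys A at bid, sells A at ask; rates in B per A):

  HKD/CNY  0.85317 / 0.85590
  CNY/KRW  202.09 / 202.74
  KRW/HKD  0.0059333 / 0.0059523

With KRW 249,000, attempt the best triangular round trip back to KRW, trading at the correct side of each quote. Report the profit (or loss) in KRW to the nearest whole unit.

Best loop KRW → HKD → CNY → KRW:
KRW 249,000 × 0.0059333 (sell KRW at bid) = HKD 1,477.39
HKD 1,477.39 × 0.85317 (sell HKD at bid) = CNY 1,260.47
CNY 1,260.47 × 202.09 (sell CNY at bid) = KRW 254,728

Net profit: KRW 5,728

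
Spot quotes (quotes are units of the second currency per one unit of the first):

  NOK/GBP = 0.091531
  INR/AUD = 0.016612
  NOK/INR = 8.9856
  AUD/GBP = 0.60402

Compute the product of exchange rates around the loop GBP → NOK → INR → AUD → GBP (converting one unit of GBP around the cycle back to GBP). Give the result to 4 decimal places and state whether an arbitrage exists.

Around GBP → NOK → INR → AUD → GBP: 1 ÷ 0.091531 × 8.9856 × 0.016612 × 0.60402 = 0.985036
Product < 1; profitable direction is GBP → AUD → INR → NOK → GBP.

0.9850 (arbitrage exists)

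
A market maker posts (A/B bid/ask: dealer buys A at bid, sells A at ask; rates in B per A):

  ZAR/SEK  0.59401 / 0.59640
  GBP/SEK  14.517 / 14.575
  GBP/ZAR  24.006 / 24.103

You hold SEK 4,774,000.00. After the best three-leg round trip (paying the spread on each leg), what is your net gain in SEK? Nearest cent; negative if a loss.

Best loop SEK → ZAR → GBP → SEK:
SEK 4,774,000.00 ÷ 0.59640 (buy ZAR at ask) = ZAR 8,004,694.84
ZAR 8,004,694.84 ÷ 24.103 (buy GBP at ask) = GBP 332,103.67
GBP 332,103.67 × 14.517 (sell GBP at bid) = SEK 4,821,149.02

Net profit: SEK 47,149.02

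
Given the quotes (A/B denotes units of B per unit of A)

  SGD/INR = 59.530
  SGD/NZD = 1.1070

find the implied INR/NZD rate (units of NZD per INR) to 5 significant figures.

1 INR ÷ 59.530 = 0.0167983 SGD
0.0167983 SGD × 1.1070 = 0.0185957 NZD

INR/NZD = 0.018596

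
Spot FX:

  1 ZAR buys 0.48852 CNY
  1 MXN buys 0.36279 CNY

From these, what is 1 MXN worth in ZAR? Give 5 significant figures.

1 MXN × 0.36279 = 0.36279 CNY
0.36279 CNY ÷ 0.48852 = 0.742631 ZAR

MXN/ZAR = 0.74263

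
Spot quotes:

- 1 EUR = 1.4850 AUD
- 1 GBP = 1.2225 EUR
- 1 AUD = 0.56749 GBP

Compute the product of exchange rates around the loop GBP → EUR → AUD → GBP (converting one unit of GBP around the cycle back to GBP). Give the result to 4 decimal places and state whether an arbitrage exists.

1.0302 (arbitrage exists)

Around GBP → EUR → AUD → GBP: 1 × 1.2225 × 1.4850 × 0.56749 = 1.030228
Product > 1; profitable direction is GBP → EUR → AUD → GBP.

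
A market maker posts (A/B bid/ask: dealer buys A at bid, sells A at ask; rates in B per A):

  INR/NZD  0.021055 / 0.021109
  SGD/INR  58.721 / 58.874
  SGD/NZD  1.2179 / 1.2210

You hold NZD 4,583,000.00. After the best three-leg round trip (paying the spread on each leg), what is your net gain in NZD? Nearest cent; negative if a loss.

Net profit: NZD 57,693.46

Best loop NZD → SGD → INR → NZD:
NZD 4,583,000.00 ÷ 1.2210 (buy SGD at ask) = SGD 3,753,480.75
SGD 3,753,480.75 × 58.721 (sell SGD at bid) = INR 220,408,143.33
INR 220,408,143.33 × 0.021055 (sell INR at bid) = NZD 4,640,693.46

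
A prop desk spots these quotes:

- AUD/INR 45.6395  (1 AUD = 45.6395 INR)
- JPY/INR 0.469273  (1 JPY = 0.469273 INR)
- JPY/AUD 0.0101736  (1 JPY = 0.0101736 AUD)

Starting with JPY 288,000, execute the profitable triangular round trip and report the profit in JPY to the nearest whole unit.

Profit: JPY 3,073

Profitable loop is JPY → INR → AUD → JPY:
JPY 288,000 × 0.469273 = INR 135,150.62
INR 135,150.62 ÷ 45.6395 = AUD 2,961.26
AUD 2,961.26 ÷ 0.0101736 = JPY 291,073
Profit = JPY 291,073 − JPY 288,000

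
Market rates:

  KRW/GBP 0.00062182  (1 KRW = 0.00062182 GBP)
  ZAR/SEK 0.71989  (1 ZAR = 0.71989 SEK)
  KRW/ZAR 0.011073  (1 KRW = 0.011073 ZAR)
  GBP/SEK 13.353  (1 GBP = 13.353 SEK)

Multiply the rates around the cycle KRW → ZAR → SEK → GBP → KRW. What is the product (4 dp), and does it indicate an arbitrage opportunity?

Around KRW → ZAR → SEK → GBP → KRW: 1 × 0.011073 × 0.71989 ÷ 13.353 ÷ 0.00062182 = 0.960037
Product < 1; profitable direction is KRW → GBP → SEK → ZAR → KRW.

0.9600 (arbitrage exists)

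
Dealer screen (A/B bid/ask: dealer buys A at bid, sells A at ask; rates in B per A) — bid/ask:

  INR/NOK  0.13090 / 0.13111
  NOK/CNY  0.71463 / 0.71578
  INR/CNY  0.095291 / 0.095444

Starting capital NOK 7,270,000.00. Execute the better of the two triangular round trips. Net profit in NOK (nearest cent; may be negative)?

Net profit: NOK 111,946.93

Best loop NOK → INR → CNY → NOK:
NOK 7,270,000.00 ÷ 0.13111 (buy INR at ask) = INR 55,449,622.45
INR 55,449,622.45 × 0.095291 (sell INR at bid) = CNY 5,283,849.97
CNY 5,283,849.97 ÷ 0.71578 (buy NOK at ask) = NOK 7,381,946.93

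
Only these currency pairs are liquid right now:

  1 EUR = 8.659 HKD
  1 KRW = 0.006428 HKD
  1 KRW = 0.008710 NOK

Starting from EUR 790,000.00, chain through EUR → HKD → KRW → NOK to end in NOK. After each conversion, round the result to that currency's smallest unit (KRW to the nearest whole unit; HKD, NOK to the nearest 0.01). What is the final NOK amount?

NOK 9,269,090.41

EUR 790,000.00 × 8.659 = HKD 6,840,610.00
HKD 6,840,610.00 ÷ 0.006428 = KRW 1,064,189,484
KRW 1,064,189,484 × 0.008710 = NOK 9,269,090.41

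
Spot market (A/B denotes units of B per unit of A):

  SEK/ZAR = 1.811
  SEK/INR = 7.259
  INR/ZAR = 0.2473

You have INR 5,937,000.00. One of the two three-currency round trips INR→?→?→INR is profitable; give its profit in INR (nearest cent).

Profit: INR 52,417.49

Profitable loop is INR → SEK → ZAR → INR:
INR 5,937,000.00 ÷ 7.259 = SEK 817,881.25
SEK 817,881.25 × 1.811 = ZAR 1,481,182.95
ZAR 1,481,182.95 ÷ 0.2473 = INR 5,989,417.49
Profit = INR 5,989,417.49 − INR 5,937,000.00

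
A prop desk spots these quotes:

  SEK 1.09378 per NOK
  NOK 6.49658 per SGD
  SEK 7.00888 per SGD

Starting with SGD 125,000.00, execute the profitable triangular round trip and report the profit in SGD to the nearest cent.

Profit: SGD 1,729.04

Profitable loop is SGD → NOK → SEK → SGD:
SGD 125,000.00 × 6.49658 = NOK 812,072.50
NOK 812,072.50 × 1.09378 = SEK 888,228.66
SEK 888,228.66 ÷ 7.00888 = SGD 126,729.04
Profit = SGD 126,729.04 − SGD 125,000.00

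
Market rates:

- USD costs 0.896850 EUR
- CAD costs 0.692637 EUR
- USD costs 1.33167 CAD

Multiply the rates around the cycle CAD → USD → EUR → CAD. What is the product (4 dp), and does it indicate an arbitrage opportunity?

Around CAD → USD → EUR → CAD: 1 ÷ 1.33167 × 0.896850 ÷ 0.692637 = 0.972339
Product < 1; profitable direction is CAD → EUR → USD → CAD.

0.9723 (arbitrage exists)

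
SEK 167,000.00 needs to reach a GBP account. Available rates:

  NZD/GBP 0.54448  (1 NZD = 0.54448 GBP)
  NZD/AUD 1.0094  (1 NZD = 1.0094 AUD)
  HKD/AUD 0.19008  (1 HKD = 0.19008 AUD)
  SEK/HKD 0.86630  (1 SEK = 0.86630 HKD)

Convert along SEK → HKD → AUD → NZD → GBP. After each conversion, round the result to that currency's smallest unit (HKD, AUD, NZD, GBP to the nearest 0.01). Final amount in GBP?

GBP 14,833.37

SEK 167,000.00 × 0.86630 = HKD 144,672.10
HKD 144,672.10 × 0.19008 = AUD 27,499.27
AUD 27,499.27 ÷ 1.0094 = NZD 27,243.18
NZD 27,243.18 × 0.54448 = GBP 14,833.37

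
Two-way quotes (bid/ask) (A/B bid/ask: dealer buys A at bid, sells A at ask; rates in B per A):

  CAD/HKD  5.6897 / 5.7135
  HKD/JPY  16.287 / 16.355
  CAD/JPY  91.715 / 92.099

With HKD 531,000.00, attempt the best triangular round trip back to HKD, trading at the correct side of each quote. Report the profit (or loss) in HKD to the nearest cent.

Best loop HKD → JPY → CAD → HKD:
HKD 531,000.00 × 16.287 (sell HKD at bid) = JPY 8,648,397
JPY 8,648,397 ÷ 92.099 (buy CAD at ask) = CAD 93,903.27
CAD 93,903.27 × 5.6897 (sell CAD at bid) = HKD 534,281.42

Net profit: HKD 3,281.42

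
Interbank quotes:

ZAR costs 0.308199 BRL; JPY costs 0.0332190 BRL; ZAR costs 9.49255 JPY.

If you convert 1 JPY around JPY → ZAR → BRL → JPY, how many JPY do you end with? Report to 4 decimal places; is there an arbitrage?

0.9774 (arbitrage exists)

Around JPY → ZAR → BRL → JPY: 1 ÷ 9.49255 × 0.308199 ÷ 0.0332190 = 0.977376
Product < 1; profitable direction is JPY → BRL → ZAR → JPY.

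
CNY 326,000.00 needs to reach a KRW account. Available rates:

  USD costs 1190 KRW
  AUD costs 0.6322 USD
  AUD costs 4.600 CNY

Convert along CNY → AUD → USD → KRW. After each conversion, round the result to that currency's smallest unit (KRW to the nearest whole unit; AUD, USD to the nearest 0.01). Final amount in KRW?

CNY 326,000.00 ÷ 4.600 = AUD 70,869.57
AUD 70,869.57 × 0.6322 = USD 44,803.74
USD 44,803.74 × 1190 = KRW 53,316,451

KRW 53,316,451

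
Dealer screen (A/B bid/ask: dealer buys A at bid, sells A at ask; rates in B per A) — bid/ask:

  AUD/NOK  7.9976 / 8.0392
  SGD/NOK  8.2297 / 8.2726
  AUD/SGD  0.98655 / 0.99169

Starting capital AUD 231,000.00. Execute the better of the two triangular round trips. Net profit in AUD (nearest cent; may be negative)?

Net profit: AUD 2,293.29

Best loop AUD → SGD → NOK → AUD:
AUD 231,000.00 × 0.98655 (sell AUD at bid) = SGD 227,893.05
SGD 227,893.05 × 8.2297 (sell SGD at bid) = NOK 1,875,491.43
NOK 1,875,491.43 ÷ 8.0392 (buy AUD at ask) = AUD 233,293.29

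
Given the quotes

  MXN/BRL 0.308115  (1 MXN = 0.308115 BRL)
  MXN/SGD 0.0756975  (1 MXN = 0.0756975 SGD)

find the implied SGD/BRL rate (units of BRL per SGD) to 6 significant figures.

1 SGD ÷ 0.0756975 = 13.2105 MXN
13.2105 MXN × 0.308115 = 4.07035 BRL

SGD/BRL = 4.07035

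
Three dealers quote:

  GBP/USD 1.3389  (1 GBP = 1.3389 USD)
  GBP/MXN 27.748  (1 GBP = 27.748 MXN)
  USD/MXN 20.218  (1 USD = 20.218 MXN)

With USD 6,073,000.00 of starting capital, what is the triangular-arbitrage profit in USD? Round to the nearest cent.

Profitable loop is USD → GBP → MXN → USD:
USD 6,073,000.00 ÷ 1.3389 = GBP 4,535,812.98
GBP 4,535,812.98 × 27.748 = MXN 125,859,738.59
MXN 125,859,738.59 ÷ 20.218 = USD 6,225,132.98
Profit = USD 6,225,132.98 − USD 6,073,000.00

Profit: USD 152,132.98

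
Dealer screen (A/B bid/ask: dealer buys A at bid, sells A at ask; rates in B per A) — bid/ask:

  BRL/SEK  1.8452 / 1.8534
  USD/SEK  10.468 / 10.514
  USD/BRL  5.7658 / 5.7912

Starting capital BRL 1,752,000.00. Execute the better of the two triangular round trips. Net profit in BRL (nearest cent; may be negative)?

Best loop BRL → SEK → USD → BRL:
BRL 1,752,000.00 × 1.8452 (sell BRL at bid) = SEK 3,232,790.40
SEK 3,232,790.40 ÷ 10.514 (buy USD at ask) = USD 307,474.83
USD 307,474.83 × 5.7658 (sell USD at bid) = BRL 1,772,838.40

Net profit: BRL 20,838.40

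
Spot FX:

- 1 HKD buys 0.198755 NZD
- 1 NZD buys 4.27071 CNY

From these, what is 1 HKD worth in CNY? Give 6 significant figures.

1 HKD × 0.198755 = 0.198755 NZD
0.198755 NZD × 4.27071 = 0.848825 CNY

HKD/CNY = 0.848825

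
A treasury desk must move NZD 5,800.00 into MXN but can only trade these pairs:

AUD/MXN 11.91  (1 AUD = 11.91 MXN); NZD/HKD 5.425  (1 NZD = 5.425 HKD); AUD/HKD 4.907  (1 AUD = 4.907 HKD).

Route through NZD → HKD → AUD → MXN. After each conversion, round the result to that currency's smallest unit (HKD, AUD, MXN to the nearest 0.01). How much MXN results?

MXN 76,370.14

NZD 5,800.00 × 5.425 = HKD 31,465.00
HKD 31,465.00 ÷ 4.907 = AUD 6,412.27
AUD 6,412.27 × 11.91 = MXN 76,370.14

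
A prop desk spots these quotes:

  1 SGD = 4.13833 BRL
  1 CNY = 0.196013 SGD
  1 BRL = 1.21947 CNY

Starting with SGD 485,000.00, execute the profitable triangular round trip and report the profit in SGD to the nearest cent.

Profitable loop is SGD → CNY → BRL → SGD:
SGD 485,000.00 ÷ 0.196013 = CNY 2,474,325.68
CNY 2,474,325.68 ÷ 1.21947 = BRL 2,029,017.26
BRL 2,029,017.26 ÷ 4.13833 = SGD 490,298.57
Profit = SGD 490,298.57 − SGD 485,000.00

Profit: SGD 5,298.57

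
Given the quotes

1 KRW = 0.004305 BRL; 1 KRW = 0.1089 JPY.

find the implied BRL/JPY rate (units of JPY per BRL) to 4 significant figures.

BRL/JPY = 25.30

1 BRL ÷ 0.004305 = 232.288 KRW
232.288 KRW × 0.1089 = 25.2962 JPY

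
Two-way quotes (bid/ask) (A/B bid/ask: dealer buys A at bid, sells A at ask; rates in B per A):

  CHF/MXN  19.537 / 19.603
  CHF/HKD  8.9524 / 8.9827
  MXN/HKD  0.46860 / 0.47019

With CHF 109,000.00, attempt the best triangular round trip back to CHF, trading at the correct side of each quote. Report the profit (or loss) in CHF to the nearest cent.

Best loop CHF → MXN → HKD → CHF:
CHF 109,000.00 × 19.537 (sell CHF at bid) = MXN 2,129,533.00
MXN 2,129,533.00 × 0.46860 (sell MXN at bid) = HKD 997,899.16
HKD 997,899.16 ÷ 8.9827 (buy CHF at ask) = CHF 111,091.23

Net profit: CHF 2,091.23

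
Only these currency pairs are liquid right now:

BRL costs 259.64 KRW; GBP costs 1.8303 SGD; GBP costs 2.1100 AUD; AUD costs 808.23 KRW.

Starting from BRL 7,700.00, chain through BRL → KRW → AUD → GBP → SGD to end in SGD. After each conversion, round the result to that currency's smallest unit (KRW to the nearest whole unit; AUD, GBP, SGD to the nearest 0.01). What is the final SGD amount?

BRL 7,700.00 × 259.64 = KRW 1,999,228
KRW 1,999,228 ÷ 808.23 = AUD 2,473.59
AUD 2,473.59 ÷ 2.1100 = GBP 1,172.32
GBP 1,172.32 × 1.8303 = SGD 2,145.70

SGD 2,145.70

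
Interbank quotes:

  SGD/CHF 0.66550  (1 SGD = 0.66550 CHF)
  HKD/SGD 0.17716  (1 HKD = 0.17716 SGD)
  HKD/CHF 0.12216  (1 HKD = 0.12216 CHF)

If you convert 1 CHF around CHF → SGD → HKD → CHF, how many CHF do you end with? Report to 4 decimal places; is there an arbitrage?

1.0361 (arbitrage exists)

Around CHF → SGD → HKD → CHF: 1 ÷ 0.66550 ÷ 0.17716 × 0.12216 = 1.036132
Product > 1; profitable direction is CHF → SGD → HKD → CHF.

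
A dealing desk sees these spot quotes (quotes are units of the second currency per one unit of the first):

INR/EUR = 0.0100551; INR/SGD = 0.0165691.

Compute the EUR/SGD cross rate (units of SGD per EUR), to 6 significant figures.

1 EUR ÷ 0.0100551 = 99.452 INR
99.452 INR × 0.0165691 = 1.64783 SGD

EUR/SGD = 1.64783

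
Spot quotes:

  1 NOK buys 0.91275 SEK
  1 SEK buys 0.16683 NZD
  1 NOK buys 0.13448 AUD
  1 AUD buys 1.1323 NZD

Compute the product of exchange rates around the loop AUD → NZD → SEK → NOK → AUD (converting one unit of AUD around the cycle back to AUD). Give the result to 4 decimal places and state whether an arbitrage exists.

1.0000 (no arbitrage)

Around AUD → NZD → SEK → NOK → AUD: 1 × 1.1323 ÷ 0.16683 ÷ 0.91275 × 0.13448 = 0.999984
Product ≈ 1 (deviation 0.002%, within rounding noise).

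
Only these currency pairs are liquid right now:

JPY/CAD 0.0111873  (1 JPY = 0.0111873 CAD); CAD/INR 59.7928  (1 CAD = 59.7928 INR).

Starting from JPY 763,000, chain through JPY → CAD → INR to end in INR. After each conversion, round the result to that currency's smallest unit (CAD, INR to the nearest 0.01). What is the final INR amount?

JPY 763,000 × 0.0111873 = CAD 8,535.91
CAD 8,535.91 × 59.7928 = INR 510,385.96

INR 510,385.96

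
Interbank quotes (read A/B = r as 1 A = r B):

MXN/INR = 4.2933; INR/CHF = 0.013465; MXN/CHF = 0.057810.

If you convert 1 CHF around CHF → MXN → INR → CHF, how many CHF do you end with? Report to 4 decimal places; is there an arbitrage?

Around CHF → MXN → INR → CHF: 1 ÷ 0.057810 × 4.2933 × 0.013465 = 0.999988
Product ≈ 1 (deviation 0.001%, within rounding noise).

1.0000 (no arbitrage)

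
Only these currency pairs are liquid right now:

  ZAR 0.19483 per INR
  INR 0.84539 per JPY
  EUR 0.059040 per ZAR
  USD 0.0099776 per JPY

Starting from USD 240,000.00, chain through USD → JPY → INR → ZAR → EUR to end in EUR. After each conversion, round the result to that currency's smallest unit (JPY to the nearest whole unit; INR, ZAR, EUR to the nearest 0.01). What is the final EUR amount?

EUR 233,907.66

USD 240,000.00 ÷ 0.0099776 = JPY 24,053,881
JPY 24,053,881 × 0.84539 = INR 20,334,910.46
INR 20,334,910.46 × 0.19483 = ZAR 3,961,850.60
ZAR 3,961,850.60 × 0.059040 = EUR 233,907.66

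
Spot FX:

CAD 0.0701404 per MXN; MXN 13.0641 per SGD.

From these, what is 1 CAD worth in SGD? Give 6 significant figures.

CAD/SGD = 1.09132

1 CAD ÷ 0.0701404 = 14.2571 MXN
14.2571 MXN ÷ 13.0641 = 1.09132 SGD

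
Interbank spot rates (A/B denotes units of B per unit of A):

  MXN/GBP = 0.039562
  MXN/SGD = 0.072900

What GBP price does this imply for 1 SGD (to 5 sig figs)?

SGD/GBP = 0.54269

1 SGD ÷ 0.072900 = 13.7174 MXN
13.7174 MXN × 0.039562 = 0.542689 GBP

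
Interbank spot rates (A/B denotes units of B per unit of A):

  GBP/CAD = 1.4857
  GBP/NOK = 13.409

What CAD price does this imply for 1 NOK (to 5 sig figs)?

1 NOK ÷ 13.409 = 0.0745768 GBP
0.0745768 GBP × 1.4857 = 0.110799 CAD

NOK/CAD = 0.11080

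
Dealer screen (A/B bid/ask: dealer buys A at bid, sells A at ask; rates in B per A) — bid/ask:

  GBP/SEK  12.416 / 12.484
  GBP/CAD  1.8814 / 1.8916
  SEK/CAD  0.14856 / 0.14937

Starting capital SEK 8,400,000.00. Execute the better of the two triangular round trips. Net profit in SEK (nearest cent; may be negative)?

Best loop SEK → GBP → CAD → SEK:
SEK 8,400,000.00 ÷ 12.484 (buy GBP at ask) = GBP 672,861.26
GBP 672,861.26 × 1.8814 (sell GBP at bid) = CAD 1,265,921.18
CAD 1,265,921.18 ÷ 0.14937 (buy SEK at ask) = SEK 8,475,069.82

Net profit: SEK 75,069.82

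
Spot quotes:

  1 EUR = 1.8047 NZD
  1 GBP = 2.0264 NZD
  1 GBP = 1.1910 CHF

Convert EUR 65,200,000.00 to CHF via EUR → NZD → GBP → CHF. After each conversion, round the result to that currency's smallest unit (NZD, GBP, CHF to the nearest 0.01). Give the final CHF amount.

CHF 69,157,486.20

EUR 65,200,000.00 × 1.8047 = NZD 117,666,440.00
NZD 117,666,440.00 ÷ 2.0264 = GBP 58,066,739.04
GBP 58,066,739.04 × 1.1910 = CHF 69,157,486.20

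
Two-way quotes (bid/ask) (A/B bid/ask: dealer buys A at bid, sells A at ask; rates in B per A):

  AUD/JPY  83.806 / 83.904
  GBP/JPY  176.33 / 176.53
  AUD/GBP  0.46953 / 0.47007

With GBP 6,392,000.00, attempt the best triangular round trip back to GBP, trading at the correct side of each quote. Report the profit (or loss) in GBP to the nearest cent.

Net profit: GBP 63,513.93

Best loop GBP → AUD → JPY → GBP:
GBP 6,392,000.00 ÷ 0.47007 (buy AUD at ask) = AUD 13,597,974.77
AUD 13,597,974.77 × 83.806 (sell AUD at bid) = JPY 1,139,591,874
JPY 1,139,591,874 ÷ 176.53 (buy GBP at ask) = GBP 6,455,513.93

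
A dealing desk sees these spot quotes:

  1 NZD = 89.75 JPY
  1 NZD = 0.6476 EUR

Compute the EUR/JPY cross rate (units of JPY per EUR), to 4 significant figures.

EUR/JPY = 138.6

1 EUR ÷ 0.6476 = 1.54416 NZD
1.54416 NZD × 89.75 = 138.589 JPY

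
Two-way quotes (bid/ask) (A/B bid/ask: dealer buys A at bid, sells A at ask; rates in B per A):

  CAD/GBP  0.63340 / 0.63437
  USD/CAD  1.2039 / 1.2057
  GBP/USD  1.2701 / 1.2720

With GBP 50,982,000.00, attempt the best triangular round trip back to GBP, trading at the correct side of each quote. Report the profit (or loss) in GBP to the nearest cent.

Best loop GBP → CAD → USD → GBP:
GBP 50,982,000.00 ÷ 0.63437 (buy CAD at ask) = CAD 80,366,347.72
CAD 80,366,347.72 ÷ 1.2057 (buy USD at ask) = USD 66,655,343.55
USD 66,655,343.55 ÷ 1.2720 (buy GBP at ask) = GBP 52,401,999.64

Net profit: GBP 1,419,999.64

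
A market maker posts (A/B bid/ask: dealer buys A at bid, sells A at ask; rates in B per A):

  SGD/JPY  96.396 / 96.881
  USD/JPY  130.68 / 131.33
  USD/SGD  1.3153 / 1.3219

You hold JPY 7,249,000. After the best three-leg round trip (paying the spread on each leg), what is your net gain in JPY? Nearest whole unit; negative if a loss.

Net profit: JPY 147,904

Best loop JPY → SGD → USD → JPY:
JPY 7,249,000 ÷ 96.881 (buy SGD at ask) = SGD 74,823.75
SGD 74,823.75 ÷ 1.3219 (buy USD at ask) = USD 56,603.19
USD 56,603.19 × 130.68 (sell USD at bid) = JPY 7,396,904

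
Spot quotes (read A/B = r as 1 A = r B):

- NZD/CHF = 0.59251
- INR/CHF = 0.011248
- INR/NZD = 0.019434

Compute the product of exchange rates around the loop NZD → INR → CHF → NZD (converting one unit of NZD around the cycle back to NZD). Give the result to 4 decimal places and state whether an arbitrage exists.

0.9768 (arbitrage exists)

Around NZD → INR → CHF → NZD: 1 ÷ 0.019434 × 0.011248 ÷ 0.59251 = 0.976826
Product < 1; profitable direction is NZD → CHF → INR → NZD.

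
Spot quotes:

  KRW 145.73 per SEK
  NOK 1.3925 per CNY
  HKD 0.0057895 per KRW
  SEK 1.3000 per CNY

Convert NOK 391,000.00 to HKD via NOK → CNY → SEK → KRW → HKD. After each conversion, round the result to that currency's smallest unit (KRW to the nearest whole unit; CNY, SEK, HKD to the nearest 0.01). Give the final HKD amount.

HKD 307,974.63

NOK 391,000.00 ÷ 1.3925 = CNY 280,789.95
CNY 280,789.95 × 1.3000 = SEK 365,026.94
SEK 365,026.94 × 145.73 = KRW 53,195,376
KRW 53,195,376 × 0.0057895 = HKD 307,974.63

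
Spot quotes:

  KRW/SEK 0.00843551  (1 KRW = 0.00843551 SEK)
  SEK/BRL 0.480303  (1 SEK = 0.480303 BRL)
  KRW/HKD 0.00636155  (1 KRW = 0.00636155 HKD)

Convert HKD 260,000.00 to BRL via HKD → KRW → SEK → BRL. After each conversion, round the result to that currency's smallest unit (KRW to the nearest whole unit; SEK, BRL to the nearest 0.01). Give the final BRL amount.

HKD 260,000.00 ÷ 0.00636155 = KRW 40,870,543
KRW 40,870,543 × 0.00843551 = SEK 344,763.87
SEK 344,763.87 × 0.480303 = BRL 165,591.12

BRL 165,591.12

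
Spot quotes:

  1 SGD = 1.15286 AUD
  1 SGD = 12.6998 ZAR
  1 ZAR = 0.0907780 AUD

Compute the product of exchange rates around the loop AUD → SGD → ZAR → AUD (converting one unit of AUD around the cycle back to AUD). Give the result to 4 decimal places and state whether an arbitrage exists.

Around AUD → SGD → ZAR → AUD: 1 ÷ 1.15286 × 12.6998 × 0.0907780 = 1.000002
Product ≈ 1 (deviation 0.000%, within rounding noise).

1.0000 (no arbitrage)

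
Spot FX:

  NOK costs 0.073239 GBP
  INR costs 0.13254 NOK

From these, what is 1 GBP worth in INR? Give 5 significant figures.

1 GBP ÷ 0.073239 = 13.6539 NOK
13.6539 NOK ÷ 0.13254 = 103.017 INR

GBP/INR = 103.02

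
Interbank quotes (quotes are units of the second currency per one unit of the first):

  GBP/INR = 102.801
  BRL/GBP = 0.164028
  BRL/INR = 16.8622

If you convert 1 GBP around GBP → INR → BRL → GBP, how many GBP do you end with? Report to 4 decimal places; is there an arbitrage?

Around GBP → INR → BRL → GBP: 1 × 102.801 ÷ 16.8622 × 0.164028 = 1.000003
Product ≈ 1 (deviation 0.000%, within rounding noise).

1.0000 (no arbitrage)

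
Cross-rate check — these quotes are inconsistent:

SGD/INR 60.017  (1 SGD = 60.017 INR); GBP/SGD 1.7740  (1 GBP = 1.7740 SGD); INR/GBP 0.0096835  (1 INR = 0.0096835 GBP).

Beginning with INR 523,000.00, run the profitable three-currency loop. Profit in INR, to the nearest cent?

Profitable loop is INR → GBP → SGD → INR:
INR 523,000.00 × 0.0096835 = GBP 5,064.47
GBP 5,064.47 × 1.7740 = SGD 8,984.37
SGD 8,984.37 × 60.017 = INR 539,214.97
Profit = INR 539,214.97 − INR 523,000.00

Profit: INR 16,214.97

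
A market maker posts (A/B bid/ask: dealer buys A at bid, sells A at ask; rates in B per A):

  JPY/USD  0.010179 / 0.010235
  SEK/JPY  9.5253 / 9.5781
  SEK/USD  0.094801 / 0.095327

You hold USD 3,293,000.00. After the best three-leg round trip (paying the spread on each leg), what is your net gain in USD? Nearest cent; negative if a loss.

Net profit: USD 56,342.67

Best loop USD → SEK → JPY → USD:
USD 3,293,000.00 ÷ 0.095327 (buy SEK at ask) = SEK 34,544,252.94
SEK 34,544,252.94 × 9.5253 (sell SEK at bid) = JPY 329,044,373
JPY 329,044,373 × 0.010179 (sell JPY at bid) = USD 3,349,342.67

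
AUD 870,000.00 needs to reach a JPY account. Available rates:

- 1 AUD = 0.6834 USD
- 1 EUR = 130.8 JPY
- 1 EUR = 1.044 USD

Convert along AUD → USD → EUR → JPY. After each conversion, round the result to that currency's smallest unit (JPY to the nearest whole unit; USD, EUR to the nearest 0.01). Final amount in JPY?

JPY 74,490,600

AUD 870,000.00 × 0.6834 = USD 594,558.00
USD 594,558.00 ÷ 1.044 = EUR 569,500.00
EUR 569,500.00 × 130.8 = JPY 74,490,600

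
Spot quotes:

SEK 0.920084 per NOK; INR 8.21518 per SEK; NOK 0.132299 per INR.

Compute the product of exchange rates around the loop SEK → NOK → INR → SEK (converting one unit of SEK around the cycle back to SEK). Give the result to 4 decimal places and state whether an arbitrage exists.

Around SEK → NOK → INR → SEK: 1 ÷ 0.920084 ÷ 0.132299 ÷ 8.21518 = 0.999997
Product ≈ 1 (deviation 0.000%, within rounding noise).

1.0000 (no arbitrage)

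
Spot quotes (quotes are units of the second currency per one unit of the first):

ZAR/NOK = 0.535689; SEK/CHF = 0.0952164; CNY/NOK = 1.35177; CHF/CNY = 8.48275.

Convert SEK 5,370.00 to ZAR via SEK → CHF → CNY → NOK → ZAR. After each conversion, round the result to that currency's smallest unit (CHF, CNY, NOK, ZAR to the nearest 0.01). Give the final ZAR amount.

SEK 5,370.00 × 0.0952164 = CHF 511.31
CHF 511.31 × 8.48275 = CNY 4,337.31
CNY 4,337.31 × 1.35177 = NOK 5,863.05
NOK 5,863.05 ÷ 0.535689 = ZAR 10,944.88

ZAR 10,944.88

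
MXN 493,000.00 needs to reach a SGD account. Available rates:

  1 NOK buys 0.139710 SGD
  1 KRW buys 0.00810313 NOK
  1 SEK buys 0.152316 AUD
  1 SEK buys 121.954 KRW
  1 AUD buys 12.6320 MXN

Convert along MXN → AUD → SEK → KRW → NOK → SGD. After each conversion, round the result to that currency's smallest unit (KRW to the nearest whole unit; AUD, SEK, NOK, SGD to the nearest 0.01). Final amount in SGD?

MXN 493,000.00 ÷ 12.6320 = AUD 39,027.87
AUD 39,027.87 ÷ 0.152316 = SEK 256,229.61
SEK 256,229.61 × 121.954 = KRW 31,248,226
KRW 31,248,226 × 0.00810313 = NOK 253,208.44
NOK 253,208.44 × 0.139710 = SGD 35,375.75

SGD 35,375.75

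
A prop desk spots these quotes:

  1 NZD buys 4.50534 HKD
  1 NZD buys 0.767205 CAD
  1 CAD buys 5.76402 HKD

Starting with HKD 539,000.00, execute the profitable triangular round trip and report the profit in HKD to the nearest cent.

Profitable loop is HKD → CAD → NZD → HKD:
HKD 539,000.00 ÷ 5.76402 = CAD 93,511.13
CAD 93,511.13 ÷ 0.767205 = NZD 121,885.45
NZD 121,885.45 × 4.50534 = HKD 549,135.39
Profit = HKD 549,135.39 − HKD 539,000.00

Profit: HKD 10,135.39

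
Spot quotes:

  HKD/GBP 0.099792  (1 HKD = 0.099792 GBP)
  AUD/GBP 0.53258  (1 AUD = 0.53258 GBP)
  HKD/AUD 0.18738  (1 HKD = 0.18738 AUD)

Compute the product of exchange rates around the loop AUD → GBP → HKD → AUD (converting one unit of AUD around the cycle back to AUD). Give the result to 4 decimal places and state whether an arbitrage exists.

1.0000 (no arbitrage)

Around AUD → GBP → HKD → AUD: 1 × 0.53258 ÷ 0.099792 × 0.18738 = 1.000028
Product ≈ 1 (deviation 0.003%, within rounding noise).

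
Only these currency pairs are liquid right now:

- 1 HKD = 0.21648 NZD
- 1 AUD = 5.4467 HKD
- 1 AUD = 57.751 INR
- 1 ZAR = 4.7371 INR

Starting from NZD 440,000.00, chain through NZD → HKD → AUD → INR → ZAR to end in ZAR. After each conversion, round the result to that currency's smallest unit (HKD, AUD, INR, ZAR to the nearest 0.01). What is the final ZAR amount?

ZAR 4,549,339.99

NZD 440,000.00 ÷ 0.21648 = HKD 2,032,520.33
HKD 2,032,520.33 ÷ 5.4467 = AUD 373,165.46
AUD 373,165.46 × 57.751 = INR 21,550,678.48
INR 21,550,678.48 ÷ 4.7371 = ZAR 4,549,339.99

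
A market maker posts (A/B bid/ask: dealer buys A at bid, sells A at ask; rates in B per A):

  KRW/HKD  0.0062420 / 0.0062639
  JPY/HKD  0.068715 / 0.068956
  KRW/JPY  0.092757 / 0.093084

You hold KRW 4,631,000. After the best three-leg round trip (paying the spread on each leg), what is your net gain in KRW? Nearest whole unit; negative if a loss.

Net profit: KRW 81,249

Best loop KRW → JPY → HKD → KRW:
KRW 4,631,000 × 0.092757 (sell KRW at bid) = JPY 429,558
JPY 429,558 × 0.068715 (sell JPY at bid) = HKD 29,517.06
HKD 29,517.06 ÷ 0.0062639 (buy KRW at ask) = KRW 4,712,249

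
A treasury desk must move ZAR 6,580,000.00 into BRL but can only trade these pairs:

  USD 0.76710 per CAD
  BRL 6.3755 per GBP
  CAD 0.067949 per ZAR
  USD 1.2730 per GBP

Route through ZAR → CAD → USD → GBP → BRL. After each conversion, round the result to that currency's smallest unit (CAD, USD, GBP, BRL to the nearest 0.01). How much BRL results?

ZAR 6,580,000.00 × 0.067949 = CAD 447,104.42
CAD 447,104.42 × 0.76710 = USD 342,973.80
USD 342,973.80 ÷ 1.2730 = GBP 269,421.68
GBP 269,421.68 × 6.3755 = BRL 1,717,697.92

BRL 1,717,697.92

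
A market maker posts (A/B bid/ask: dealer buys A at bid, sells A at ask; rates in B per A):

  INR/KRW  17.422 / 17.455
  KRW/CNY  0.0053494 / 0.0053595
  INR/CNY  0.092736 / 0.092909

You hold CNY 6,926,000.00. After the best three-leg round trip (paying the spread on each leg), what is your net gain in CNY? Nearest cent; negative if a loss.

Best loop CNY → INR → KRW → CNY:
CNY 6,926,000.00 ÷ 0.092909 (buy INR at ask) = INR 74,546,061.20
INR 74,546,061.20 × 17.422 (sell INR at bid) = KRW 1,298,741,478
KRW 1,298,741,478 × 0.0053494 (sell KRW at bid) = CNY 6,947,487.66

Net profit: CNY 21,487.66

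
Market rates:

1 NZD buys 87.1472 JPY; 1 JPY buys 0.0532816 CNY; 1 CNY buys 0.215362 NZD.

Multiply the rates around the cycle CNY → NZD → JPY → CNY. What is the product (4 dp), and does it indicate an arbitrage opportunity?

Around CNY → NZD → JPY → CNY: 1 × 0.215362 × 87.1472 × 0.0532816 = 0.999999
Product ≈ 1 (deviation 0.000%, within rounding noise).

1.0000 (no arbitrage)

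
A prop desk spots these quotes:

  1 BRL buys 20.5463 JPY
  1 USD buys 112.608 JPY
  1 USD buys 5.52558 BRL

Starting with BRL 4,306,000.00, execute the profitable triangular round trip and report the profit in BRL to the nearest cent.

Profit: BRL 35,264.80

Profitable loop is BRL → JPY → USD → BRL:
BRL 4,306,000.00 × 20.5463 = JPY 88,472,368
JPY 88,472,368 ÷ 112.608 = USD 785,666.81
USD 785,666.81 × 5.52558 = BRL 4,341,264.80
Profit = BRL 4,341,264.80 − BRL 4,306,000.00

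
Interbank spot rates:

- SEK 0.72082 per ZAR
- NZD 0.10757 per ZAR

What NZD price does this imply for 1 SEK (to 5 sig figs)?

SEK/NZD = 0.14923

1 SEK ÷ 0.72082 = 1.38731 ZAR
1.38731 ZAR × 0.10757 = 0.149233 NZD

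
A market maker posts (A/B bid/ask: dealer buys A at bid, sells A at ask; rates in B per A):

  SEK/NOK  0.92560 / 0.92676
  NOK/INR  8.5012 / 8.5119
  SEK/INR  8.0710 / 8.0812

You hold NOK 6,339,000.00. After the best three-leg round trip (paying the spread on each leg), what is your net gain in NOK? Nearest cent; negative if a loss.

Net profit: NOK 146,661.91

Best loop NOK → SEK → INR → NOK:
NOK 6,339,000.00 ÷ 0.92676 (buy SEK at ask) = SEK 6,839,958.57
SEK 6,839,958.57 × 8.0710 (sell SEK at bid) = INR 55,205,305.58
INR 55,205,305.58 ÷ 8.5119 (buy NOK at ask) = NOK 6,485,661.91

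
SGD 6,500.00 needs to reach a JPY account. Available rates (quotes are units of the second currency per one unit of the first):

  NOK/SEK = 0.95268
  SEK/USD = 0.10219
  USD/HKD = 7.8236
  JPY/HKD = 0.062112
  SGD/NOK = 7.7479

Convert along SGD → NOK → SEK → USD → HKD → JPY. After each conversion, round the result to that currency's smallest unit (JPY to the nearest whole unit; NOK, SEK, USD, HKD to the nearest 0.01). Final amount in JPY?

JPY 617,567

SGD 6,500.00 × 7.7479 = NOK 50,361.35
NOK 50,361.35 × 0.95268 = SEK 47,978.25
SEK 47,978.25 × 0.10219 = USD 4,902.90
USD 4,902.90 × 7.8236 = HKD 38,358.33
HKD 38,358.33 ÷ 0.062112 = JPY 617,567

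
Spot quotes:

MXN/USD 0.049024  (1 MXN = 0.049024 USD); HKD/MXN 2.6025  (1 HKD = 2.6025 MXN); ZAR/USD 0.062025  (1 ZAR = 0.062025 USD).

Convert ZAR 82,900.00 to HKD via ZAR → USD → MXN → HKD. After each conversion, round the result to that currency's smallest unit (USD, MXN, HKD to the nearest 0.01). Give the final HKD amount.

HKD 40,301.54

ZAR 82,900.00 × 0.062025 = USD 5,141.87
USD 5,141.87 ÷ 0.049024 = MXN 104,884.75
MXN 104,884.75 ÷ 2.6025 = HKD 40,301.54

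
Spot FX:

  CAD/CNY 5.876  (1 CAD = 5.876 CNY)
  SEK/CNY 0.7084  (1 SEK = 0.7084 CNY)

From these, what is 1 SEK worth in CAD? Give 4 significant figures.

1 SEK × 0.7084 = 0.7084 CNY
0.7084 CNY ÷ 5.876 = 0.120558 CAD

SEK/CAD = 0.1206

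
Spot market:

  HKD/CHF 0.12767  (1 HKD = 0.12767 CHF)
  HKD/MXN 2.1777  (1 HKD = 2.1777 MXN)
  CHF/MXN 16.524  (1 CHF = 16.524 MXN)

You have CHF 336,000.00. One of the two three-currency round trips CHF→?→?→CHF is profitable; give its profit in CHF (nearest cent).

Profitable loop is CHF → HKD → MXN → CHF:
CHF 336,000.00 ÷ 0.12767 = HKD 2,631,785.07
HKD 2,631,785.07 × 2.1777 = MXN 5,731,238.35
MXN 5,731,238.35 ÷ 16.524 = CHF 346,843.28
Profit = CHF 346,843.28 − CHF 336,000.00

Profit: CHF 10,843.28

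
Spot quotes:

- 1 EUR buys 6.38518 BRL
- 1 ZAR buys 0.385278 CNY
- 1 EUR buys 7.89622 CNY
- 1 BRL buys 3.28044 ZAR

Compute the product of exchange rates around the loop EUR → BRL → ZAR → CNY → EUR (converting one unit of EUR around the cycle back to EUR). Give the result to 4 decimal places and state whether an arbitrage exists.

Around EUR → BRL → ZAR → CNY → EUR: 1 × 6.38518 × 3.28044 × 0.385278 ÷ 7.89622 = 1.022022
Product > 1; profitable direction is EUR → BRL → ZAR → CNY → EUR.

1.0220 (arbitrage exists)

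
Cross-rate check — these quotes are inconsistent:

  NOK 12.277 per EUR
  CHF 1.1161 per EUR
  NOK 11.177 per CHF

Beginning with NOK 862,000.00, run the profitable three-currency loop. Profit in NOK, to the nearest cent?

Profitable loop is NOK → EUR → CHF → NOK:
NOK 862,000.00 ÷ 12.277 = EUR 70,212.59
EUR 70,212.59 × 1.1161 = CHF 78,364.27
CHF 78,364.27 × 11.177 = NOK 875,877.50
Profit = NOK 875,877.50 − NOK 862,000.00

Profit: NOK 13,877.50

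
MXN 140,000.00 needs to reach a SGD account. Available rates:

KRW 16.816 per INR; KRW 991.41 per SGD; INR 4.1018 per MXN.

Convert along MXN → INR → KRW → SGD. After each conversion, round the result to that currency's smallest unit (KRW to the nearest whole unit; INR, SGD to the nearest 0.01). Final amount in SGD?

MXN 140,000.00 × 4.1018 = INR 574,252.00
INR 574,252.00 × 16.816 = KRW 9,656,622
KRW 9,656,622 ÷ 991.41 = SGD 9,740.29

SGD 9,740.29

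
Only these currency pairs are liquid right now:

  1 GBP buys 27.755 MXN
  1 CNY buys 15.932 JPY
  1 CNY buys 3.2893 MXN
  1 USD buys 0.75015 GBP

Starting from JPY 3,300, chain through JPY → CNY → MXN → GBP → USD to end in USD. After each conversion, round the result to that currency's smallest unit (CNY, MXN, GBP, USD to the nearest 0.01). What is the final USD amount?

USD 32.73

JPY 3,300 ÷ 15.932 = CNY 207.13
CNY 207.13 × 3.2893 = MXN 681.31
MXN 681.31 ÷ 27.755 = GBP 24.55
GBP 24.55 ÷ 0.75015 = USD 32.73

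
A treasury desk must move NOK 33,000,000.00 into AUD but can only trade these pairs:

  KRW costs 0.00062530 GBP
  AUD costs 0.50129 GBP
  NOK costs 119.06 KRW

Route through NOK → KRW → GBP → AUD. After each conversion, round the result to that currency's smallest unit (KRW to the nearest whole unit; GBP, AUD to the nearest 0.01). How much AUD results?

NOK 33,000,000.00 × 119.06 = KRW 3,928,980,000
KRW 3,928,980,000 × 0.00062530 = GBP 2,456,791.19
GBP 2,456,791.19 ÷ 0.50129 = AUD 4,900,937.96

AUD 4,900,937.96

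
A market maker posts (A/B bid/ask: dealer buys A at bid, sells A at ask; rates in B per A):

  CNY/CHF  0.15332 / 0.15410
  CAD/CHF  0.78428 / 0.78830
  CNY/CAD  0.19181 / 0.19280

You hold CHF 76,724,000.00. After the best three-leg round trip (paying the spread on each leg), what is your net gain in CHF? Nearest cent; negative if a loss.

Net profit: CHF 674,312.35

Best loop CHF → CAD → CNY → CHF:
CHF 76,724,000.00 ÷ 0.78830 (buy CAD at ask) = CAD 97,328,428.26
CAD 97,328,428.26 ÷ 0.19280 (buy CNY at ask) = CNY 504,815,499.29
CNY 504,815,499.29 × 0.15332 (sell CNY at bid) = CHF 77,398,312.35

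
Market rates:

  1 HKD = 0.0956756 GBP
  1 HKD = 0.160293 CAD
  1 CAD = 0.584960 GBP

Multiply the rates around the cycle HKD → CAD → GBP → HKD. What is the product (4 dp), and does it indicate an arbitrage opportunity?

Around HKD → CAD → GBP → HKD: 1 × 0.160293 × 0.584960 ÷ 0.0956756 = 0.980030
Product < 1; profitable direction is HKD → GBP → CAD → HKD.

0.9800 (arbitrage exists)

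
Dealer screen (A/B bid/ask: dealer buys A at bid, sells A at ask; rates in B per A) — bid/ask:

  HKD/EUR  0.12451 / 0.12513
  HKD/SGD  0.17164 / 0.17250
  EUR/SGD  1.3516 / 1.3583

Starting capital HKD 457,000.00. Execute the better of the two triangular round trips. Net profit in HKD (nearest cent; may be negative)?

Net profit: HKD 4,506.22

Best loop HKD → SGD → EUR → HKD:
HKD 457,000.00 × 0.17164 (sell HKD at bid) = SGD 78,439.48
SGD 78,439.48 ÷ 1.3583 (buy EUR at ask) = EUR 57,748.27
EUR 57,748.27 ÷ 0.12513 (buy HKD at ask) = HKD 461,506.22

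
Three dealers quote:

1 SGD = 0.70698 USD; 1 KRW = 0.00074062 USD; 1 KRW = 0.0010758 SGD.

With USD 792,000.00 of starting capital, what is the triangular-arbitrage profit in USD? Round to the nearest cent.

Profit: USD 21,333.04

Profitable loop is USD → KRW → SGD → USD:
USD 792,000.00 ÷ 0.00074062 = KRW 1,069,374,308
KRW 1,069,374,308 × 0.0010758 = SGD 1,150,432.88
SGD 1,150,432.88 × 0.70698 = USD 813,333.04
Profit = USD 813,333.04 − USD 792,000.00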